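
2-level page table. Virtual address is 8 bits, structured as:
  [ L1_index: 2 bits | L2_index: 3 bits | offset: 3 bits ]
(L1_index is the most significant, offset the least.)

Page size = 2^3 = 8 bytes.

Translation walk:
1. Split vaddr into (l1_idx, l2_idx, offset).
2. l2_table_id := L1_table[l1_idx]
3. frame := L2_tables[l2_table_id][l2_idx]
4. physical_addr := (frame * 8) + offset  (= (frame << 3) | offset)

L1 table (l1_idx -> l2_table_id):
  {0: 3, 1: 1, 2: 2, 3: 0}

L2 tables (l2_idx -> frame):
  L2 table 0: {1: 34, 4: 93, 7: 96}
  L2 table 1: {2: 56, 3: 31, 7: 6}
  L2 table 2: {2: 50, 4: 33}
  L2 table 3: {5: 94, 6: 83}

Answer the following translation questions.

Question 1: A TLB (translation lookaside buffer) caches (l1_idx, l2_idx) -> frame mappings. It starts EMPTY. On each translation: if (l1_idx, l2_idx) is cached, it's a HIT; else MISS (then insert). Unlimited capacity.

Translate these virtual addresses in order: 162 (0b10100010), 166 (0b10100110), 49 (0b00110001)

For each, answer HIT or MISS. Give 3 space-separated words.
vaddr=162: (2,4) not in TLB -> MISS, insert
vaddr=166: (2,4) in TLB -> HIT
vaddr=49: (0,6) not in TLB -> MISS, insert

Answer: MISS HIT MISS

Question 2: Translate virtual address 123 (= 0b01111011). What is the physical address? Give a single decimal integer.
Answer: 51

Derivation:
vaddr = 123 = 0b01111011
Split: l1_idx=1, l2_idx=7, offset=3
L1[1] = 1
L2[1][7] = 6
paddr = 6 * 8 + 3 = 51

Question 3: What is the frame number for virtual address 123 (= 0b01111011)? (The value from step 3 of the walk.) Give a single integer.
Answer: 6

Derivation:
vaddr = 123: l1_idx=1, l2_idx=7
L1[1] = 1; L2[1][7] = 6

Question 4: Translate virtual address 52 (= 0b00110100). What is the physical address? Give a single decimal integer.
Answer: 668

Derivation:
vaddr = 52 = 0b00110100
Split: l1_idx=0, l2_idx=6, offset=4
L1[0] = 3
L2[3][6] = 83
paddr = 83 * 8 + 4 = 668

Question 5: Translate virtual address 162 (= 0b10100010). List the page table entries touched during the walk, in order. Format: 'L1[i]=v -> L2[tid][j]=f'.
Answer: L1[2]=2 -> L2[2][4]=33

Derivation:
vaddr = 162 = 0b10100010
Split: l1_idx=2, l2_idx=4, offset=2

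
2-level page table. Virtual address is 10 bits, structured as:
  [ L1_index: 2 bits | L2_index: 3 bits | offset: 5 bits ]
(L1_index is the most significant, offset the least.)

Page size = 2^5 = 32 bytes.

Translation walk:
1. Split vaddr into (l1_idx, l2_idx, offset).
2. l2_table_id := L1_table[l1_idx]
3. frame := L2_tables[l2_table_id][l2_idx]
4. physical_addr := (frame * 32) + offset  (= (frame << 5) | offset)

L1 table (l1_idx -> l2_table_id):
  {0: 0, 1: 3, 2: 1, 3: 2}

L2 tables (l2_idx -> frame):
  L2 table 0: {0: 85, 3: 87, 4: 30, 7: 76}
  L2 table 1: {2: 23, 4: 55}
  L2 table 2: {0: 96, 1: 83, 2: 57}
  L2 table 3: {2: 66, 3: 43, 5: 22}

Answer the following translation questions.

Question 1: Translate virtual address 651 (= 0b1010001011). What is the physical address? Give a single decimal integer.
Answer: 1771

Derivation:
vaddr = 651 = 0b1010001011
Split: l1_idx=2, l2_idx=4, offset=11
L1[2] = 1
L2[1][4] = 55
paddr = 55 * 32 + 11 = 1771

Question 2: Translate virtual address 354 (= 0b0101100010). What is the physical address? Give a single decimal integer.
Answer: 1378

Derivation:
vaddr = 354 = 0b0101100010
Split: l1_idx=1, l2_idx=3, offset=2
L1[1] = 3
L2[3][3] = 43
paddr = 43 * 32 + 2 = 1378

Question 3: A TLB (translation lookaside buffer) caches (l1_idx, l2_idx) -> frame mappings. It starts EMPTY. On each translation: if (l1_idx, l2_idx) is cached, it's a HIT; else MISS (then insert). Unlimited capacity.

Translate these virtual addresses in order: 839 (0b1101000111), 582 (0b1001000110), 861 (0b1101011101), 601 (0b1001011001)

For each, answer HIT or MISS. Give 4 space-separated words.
Answer: MISS MISS HIT HIT

Derivation:
vaddr=839: (3,2) not in TLB -> MISS, insert
vaddr=582: (2,2) not in TLB -> MISS, insert
vaddr=861: (3,2) in TLB -> HIT
vaddr=601: (2,2) in TLB -> HIT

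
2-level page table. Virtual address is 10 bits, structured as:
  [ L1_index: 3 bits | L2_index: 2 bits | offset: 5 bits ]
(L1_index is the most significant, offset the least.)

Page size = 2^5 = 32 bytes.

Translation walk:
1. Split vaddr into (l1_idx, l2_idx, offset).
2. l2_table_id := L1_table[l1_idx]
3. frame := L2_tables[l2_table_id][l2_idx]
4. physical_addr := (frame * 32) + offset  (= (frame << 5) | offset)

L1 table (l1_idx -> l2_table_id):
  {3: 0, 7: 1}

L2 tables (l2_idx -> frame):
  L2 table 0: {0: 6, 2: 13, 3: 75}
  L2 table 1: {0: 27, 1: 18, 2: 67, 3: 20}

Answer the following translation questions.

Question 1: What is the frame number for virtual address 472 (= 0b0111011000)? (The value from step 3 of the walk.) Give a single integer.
Answer: 13

Derivation:
vaddr = 472: l1_idx=3, l2_idx=2
L1[3] = 0; L2[0][2] = 13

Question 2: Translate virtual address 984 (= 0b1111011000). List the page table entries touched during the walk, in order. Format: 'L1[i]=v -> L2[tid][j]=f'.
Answer: L1[7]=1 -> L2[1][2]=67

Derivation:
vaddr = 984 = 0b1111011000
Split: l1_idx=7, l2_idx=2, offset=24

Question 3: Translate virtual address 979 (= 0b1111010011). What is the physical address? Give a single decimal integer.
vaddr = 979 = 0b1111010011
Split: l1_idx=7, l2_idx=2, offset=19
L1[7] = 1
L2[1][2] = 67
paddr = 67 * 32 + 19 = 2163

Answer: 2163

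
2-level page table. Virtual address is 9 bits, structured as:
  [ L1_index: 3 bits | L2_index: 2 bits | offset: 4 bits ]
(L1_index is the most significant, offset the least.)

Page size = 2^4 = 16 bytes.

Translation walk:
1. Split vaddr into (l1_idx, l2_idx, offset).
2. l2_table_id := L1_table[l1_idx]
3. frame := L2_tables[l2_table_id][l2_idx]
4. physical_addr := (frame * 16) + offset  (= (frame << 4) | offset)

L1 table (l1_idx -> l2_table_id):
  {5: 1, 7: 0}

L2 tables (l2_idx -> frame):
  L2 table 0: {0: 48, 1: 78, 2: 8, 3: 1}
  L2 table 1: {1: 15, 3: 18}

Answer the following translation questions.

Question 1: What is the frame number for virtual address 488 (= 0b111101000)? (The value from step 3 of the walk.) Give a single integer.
Answer: 8

Derivation:
vaddr = 488: l1_idx=7, l2_idx=2
L1[7] = 0; L2[0][2] = 8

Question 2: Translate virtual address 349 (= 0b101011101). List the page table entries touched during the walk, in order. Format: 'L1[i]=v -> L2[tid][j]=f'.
vaddr = 349 = 0b101011101
Split: l1_idx=5, l2_idx=1, offset=13

Answer: L1[5]=1 -> L2[1][1]=15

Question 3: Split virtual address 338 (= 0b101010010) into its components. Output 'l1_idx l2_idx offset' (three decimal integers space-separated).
vaddr = 338 = 0b101010010
  top 3 bits -> l1_idx = 5
  next 2 bits -> l2_idx = 1
  bottom 4 bits -> offset = 2

Answer: 5 1 2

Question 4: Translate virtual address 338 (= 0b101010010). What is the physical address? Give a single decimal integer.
Answer: 242

Derivation:
vaddr = 338 = 0b101010010
Split: l1_idx=5, l2_idx=1, offset=2
L1[5] = 1
L2[1][1] = 15
paddr = 15 * 16 + 2 = 242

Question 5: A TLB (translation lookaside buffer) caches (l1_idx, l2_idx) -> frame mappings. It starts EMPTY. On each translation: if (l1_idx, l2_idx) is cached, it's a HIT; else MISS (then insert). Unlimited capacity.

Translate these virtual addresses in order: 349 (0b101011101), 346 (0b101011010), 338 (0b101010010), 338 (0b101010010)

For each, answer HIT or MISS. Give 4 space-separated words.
Answer: MISS HIT HIT HIT

Derivation:
vaddr=349: (5,1) not in TLB -> MISS, insert
vaddr=346: (5,1) in TLB -> HIT
vaddr=338: (5,1) in TLB -> HIT
vaddr=338: (5,1) in TLB -> HIT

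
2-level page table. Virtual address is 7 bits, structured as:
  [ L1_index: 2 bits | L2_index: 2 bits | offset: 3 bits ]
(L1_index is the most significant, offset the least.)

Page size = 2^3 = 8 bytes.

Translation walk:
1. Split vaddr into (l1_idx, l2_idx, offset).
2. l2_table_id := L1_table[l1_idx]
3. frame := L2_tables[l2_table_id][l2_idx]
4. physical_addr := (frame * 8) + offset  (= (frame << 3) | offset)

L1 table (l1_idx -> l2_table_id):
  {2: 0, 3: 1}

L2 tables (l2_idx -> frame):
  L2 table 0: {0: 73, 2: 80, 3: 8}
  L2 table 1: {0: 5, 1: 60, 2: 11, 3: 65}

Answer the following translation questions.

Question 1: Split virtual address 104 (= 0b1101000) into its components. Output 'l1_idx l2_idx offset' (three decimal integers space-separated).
vaddr = 104 = 0b1101000
  top 2 bits -> l1_idx = 3
  next 2 bits -> l2_idx = 1
  bottom 3 bits -> offset = 0

Answer: 3 1 0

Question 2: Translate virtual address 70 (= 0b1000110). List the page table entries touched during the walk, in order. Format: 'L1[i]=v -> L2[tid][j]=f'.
Answer: L1[2]=0 -> L2[0][0]=73

Derivation:
vaddr = 70 = 0b1000110
Split: l1_idx=2, l2_idx=0, offset=6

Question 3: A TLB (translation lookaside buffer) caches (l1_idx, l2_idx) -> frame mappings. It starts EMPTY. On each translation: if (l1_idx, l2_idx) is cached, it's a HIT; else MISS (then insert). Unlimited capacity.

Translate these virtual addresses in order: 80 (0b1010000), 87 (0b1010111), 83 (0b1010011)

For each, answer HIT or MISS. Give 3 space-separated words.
vaddr=80: (2,2) not in TLB -> MISS, insert
vaddr=87: (2,2) in TLB -> HIT
vaddr=83: (2,2) in TLB -> HIT

Answer: MISS HIT HIT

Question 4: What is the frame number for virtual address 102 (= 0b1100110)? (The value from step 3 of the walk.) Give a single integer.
vaddr = 102: l1_idx=3, l2_idx=0
L1[3] = 1; L2[1][0] = 5

Answer: 5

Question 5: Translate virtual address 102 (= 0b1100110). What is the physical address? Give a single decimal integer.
Answer: 46

Derivation:
vaddr = 102 = 0b1100110
Split: l1_idx=3, l2_idx=0, offset=6
L1[3] = 1
L2[1][0] = 5
paddr = 5 * 8 + 6 = 46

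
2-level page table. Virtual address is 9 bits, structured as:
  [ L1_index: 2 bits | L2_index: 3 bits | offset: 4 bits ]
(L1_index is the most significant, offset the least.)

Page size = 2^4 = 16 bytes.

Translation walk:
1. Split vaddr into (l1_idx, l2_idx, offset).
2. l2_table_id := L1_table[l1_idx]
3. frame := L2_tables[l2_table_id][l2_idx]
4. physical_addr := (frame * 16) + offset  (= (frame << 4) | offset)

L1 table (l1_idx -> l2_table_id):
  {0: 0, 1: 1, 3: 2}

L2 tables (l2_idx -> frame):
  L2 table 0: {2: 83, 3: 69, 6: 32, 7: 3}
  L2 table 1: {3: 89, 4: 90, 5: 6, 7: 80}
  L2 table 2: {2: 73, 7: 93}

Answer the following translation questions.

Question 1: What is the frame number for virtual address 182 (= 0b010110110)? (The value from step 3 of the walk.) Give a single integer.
Answer: 89

Derivation:
vaddr = 182: l1_idx=1, l2_idx=3
L1[1] = 1; L2[1][3] = 89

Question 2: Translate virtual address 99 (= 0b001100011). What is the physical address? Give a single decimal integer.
vaddr = 99 = 0b001100011
Split: l1_idx=0, l2_idx=6, offset=3
L1[0] = 0
L2[0][6] = 32
paddr = 32 * 16 + 3 = 515

Answer: 515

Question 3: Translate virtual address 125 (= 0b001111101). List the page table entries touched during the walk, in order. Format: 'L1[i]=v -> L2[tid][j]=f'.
Answer: L1[0]=0 -> L2[0][7]=3

Derivation:
vaddr = 125 = 0b001111101
Split: l1_idx=0, l2_idx=7, offset=13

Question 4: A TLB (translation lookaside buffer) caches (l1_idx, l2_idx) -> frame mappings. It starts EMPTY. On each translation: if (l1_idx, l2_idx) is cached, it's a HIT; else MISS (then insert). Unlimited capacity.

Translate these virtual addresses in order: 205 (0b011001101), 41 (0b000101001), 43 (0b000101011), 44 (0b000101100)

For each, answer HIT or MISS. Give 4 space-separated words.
Answer: MISS MISS HIT HIT

Derivation:
vaddr=205: (1,4) not in TLB -> MISS, insert
vaddr=41: (0,2) not in TLB -> MISS, insert
vaddr=43: (0,2) in TLB -> HIT
vaddr=44: (0,2) in TLB -> HIT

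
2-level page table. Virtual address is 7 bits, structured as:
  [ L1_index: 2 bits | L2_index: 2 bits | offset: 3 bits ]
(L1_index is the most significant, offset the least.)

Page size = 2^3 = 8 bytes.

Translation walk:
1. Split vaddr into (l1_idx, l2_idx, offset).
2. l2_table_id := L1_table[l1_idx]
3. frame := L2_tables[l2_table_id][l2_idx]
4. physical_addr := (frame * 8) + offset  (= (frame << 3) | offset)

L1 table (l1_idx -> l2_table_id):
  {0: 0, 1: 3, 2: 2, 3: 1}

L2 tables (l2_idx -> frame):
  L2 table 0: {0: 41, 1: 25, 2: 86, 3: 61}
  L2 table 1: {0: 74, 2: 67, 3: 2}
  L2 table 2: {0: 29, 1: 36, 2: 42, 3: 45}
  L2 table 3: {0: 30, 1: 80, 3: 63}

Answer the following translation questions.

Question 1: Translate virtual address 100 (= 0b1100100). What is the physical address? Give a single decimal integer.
Answer: 596

Derivation:
vaddr = 100 = 0b1100100
Split: l1_idx=3, l2_idx=0, offset=4
L1[3] = 1
L2[1][0] = 74
paddr = 74 * 8 + 4 = 596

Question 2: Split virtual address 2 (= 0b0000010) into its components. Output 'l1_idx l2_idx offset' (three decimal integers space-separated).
vaddr = 2 = 0b0000010
  top 2 bits -> l1_idx = 0
  next 2 bits -> l2_idx = 0
  bottom 3 bits -> offset = 2

Answer: 0 0 2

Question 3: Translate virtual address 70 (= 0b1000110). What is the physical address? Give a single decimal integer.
vaddr = 70 = 0b1000110
Split: l1_idx=2, l2_idx=0, offset=6
L1[2] = 2
L2[2][0] = 29
paddr = 29 * 8 + 6 = 238

Answer: 238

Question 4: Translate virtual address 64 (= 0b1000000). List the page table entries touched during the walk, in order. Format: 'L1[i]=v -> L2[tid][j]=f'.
Answer: L1[2]=2 -> L2[2][0]=29

Derivation:
vaddr = 64 = 0b1000000
Split: l1_idx=2, l2_idx=0, offset=0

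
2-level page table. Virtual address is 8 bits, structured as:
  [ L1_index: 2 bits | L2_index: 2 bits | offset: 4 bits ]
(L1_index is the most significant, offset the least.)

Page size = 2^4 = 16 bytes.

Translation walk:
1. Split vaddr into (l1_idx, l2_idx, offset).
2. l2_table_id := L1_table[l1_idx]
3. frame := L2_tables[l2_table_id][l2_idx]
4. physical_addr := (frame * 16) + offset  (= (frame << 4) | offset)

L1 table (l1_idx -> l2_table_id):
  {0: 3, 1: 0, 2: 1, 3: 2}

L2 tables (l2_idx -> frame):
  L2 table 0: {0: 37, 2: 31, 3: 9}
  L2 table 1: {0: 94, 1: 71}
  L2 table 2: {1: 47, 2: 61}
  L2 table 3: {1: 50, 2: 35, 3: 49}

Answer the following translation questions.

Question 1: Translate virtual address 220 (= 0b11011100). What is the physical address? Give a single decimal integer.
vaddr = 220 = 0b11011100
Split: l1_idx=3, l2_idx=1, offset=12
L1[3] = 2
L2[2][1] = 47
paddr = 47 * 16 + 12 = 764

Answer: 764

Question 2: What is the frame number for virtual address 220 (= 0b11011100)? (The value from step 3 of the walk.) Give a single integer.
vaddr = 220: l1_idx=3, l2_idx=1
L1[3] = 2; L2[2][1] = 47

Answer: 47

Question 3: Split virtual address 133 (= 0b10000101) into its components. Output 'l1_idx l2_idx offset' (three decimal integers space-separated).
Answer: 2 0 5

Derivation:
vaddr = 133 = 0b10000101
  top 2 bits -> l1_idx = 2
  next 2 bits -> l2_idx = 0
  bottom 4 bits -> offset = 5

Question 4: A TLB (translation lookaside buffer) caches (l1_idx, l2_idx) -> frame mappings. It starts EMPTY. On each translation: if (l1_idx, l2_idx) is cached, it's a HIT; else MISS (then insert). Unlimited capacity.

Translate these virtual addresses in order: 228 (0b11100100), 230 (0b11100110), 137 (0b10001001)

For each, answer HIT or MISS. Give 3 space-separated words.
Answer: MISS HIT MISS

Derivation:
vaddr=228: (3,2) not in TLB -> MISS, insert
vaddr=230: (3,2) in TLB -> HIT
vaddr=137: (2,0) not in TLB -> MISS, insert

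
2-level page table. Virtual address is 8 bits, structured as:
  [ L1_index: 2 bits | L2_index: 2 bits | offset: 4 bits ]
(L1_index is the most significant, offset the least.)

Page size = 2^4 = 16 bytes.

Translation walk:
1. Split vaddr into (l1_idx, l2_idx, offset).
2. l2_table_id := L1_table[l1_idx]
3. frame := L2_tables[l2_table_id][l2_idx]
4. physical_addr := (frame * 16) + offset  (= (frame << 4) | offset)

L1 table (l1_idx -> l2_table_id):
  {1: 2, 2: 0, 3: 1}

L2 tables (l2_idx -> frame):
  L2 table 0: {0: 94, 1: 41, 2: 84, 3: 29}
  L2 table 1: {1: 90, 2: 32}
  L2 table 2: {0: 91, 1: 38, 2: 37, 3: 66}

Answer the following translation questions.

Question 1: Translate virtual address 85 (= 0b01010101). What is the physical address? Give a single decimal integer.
Answer: 613

Derivation:
vaddr = 85 = 0b01010101
Split: l1_idx=1, l2_idx=1, offset=5
L1[1] = 2
L2[2][1] = 38
paddr = 38 * 16 + 5 = 613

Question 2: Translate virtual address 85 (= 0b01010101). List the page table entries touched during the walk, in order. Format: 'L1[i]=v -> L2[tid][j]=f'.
Answer: L1[1]=2 -> L2[2][1]=38

Derivation:
vaddr = 85 = 0b01010101
Split: l1_idx=1, l2_idx=1, offset=5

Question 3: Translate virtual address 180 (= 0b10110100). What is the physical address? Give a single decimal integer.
Answer: 468

Derivation:
vaddr = 180 = 0b10110100
Split: l1_idx=2, l2_idx=3, offset=4
L1[2] = 0
L2[0][3] = 29
paddr = 29 * 16 + 4 = 468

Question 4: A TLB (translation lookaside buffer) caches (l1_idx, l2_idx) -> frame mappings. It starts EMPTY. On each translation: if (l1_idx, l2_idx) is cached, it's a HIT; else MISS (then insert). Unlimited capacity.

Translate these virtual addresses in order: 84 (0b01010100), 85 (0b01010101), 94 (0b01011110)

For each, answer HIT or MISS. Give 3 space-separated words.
Answer: MISS HIT HIT

Derivation:
vaddr=84: (1,1) not in TLB -> MISS, insert
vaddr=85: (1,1) in TLB -> HIT
vaddr=94: (1,1) in TLB -> HIT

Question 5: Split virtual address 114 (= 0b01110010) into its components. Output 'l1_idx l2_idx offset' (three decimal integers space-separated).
vaddr = 114 = 0b01110010
  top 2 bits -> l1_idx = 1
  next 2 bits -> l2_idx = 3
  bottom 4 bits -> offset = 2

Answer: 1 3 2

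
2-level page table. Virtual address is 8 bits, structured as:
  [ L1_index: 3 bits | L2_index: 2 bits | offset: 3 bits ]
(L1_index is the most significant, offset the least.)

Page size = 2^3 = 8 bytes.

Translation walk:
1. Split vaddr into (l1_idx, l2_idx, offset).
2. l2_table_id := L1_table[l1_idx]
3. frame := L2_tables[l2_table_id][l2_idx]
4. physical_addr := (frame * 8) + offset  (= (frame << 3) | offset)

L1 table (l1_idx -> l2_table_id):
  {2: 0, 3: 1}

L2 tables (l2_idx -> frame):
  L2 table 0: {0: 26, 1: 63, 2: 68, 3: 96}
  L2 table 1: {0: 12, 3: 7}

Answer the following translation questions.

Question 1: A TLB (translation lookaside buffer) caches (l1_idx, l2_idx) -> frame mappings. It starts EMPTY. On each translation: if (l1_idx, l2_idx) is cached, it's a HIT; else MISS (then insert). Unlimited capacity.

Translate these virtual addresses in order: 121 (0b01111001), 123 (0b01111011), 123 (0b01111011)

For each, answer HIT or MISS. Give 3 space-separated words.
Answer: MISS HIT HIT

Derivation:
vaddr=121: (3,3) not in TLB -> MISS, insert
vaddr=123: (3,3) in TLB -> HIT
vaddr=123: (3,3) in TLB -> HIT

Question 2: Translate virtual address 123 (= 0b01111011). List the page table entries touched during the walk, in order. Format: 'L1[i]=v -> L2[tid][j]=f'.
vaddr = 123 = 0b01111011
Split: l1_idx=3, l2_idx=3, offset=3

Answer: L1[3]=1 -> L2[1][3]=7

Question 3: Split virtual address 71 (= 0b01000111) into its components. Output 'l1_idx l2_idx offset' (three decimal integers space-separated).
Answer: 2 0 7

Derivation:
vaddr = 71 = 0b01000111
  top 3 bits -> l1_idx = 2
  next 2 bits -> l2_idx = 0
  bottom 3 bits -> offset = 7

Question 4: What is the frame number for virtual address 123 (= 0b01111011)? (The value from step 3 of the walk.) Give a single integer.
vaddr = 123: l1_idx=3, l2_idx=3
L1[3] = 1; L2[1][3] = 7

Answer: 7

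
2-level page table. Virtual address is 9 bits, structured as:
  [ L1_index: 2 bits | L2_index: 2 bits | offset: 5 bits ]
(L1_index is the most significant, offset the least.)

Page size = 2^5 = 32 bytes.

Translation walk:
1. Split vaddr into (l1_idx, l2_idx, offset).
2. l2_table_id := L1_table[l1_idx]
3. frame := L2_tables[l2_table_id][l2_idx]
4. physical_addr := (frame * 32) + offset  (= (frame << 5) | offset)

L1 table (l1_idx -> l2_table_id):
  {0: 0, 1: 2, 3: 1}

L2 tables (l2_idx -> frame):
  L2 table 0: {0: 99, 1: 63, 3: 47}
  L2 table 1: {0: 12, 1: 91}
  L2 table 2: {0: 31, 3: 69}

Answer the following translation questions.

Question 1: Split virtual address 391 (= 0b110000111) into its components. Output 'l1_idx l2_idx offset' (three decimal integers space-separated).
vaddr = 391 = 0b110000111
  top 2 bits -> l1_idx = 3
  next 2 bits -> l2_idx = 0
  bottom 5 bits -> offset = 7

Answer: 3 0 7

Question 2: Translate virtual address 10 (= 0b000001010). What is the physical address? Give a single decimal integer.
vaddr = 10 = 0b000001010
Split: l1_idx=0, l2_idx=0, offset=10
L1[0] = 0
L2[0][0] = 99
paddr = 99 * 32 + 10 = 3178

Answer: 3178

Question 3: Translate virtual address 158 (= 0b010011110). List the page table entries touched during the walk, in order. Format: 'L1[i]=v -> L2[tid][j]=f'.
Answer: L1[1]=2 -> L2[2][0]=31

Derivation:
vaddr = 158 = 0b010011110
Split: l1_idx=1, l2_idx=0, offset=30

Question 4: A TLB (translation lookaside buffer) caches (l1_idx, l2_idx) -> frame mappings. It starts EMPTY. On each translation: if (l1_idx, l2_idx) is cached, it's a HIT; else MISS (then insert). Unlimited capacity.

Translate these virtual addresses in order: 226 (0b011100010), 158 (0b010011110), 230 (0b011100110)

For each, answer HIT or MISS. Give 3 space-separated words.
vaddr=226: (1,3) not in TLB -> MISS, insert
vaddr=158: (1,0) not in TLB -> MISS, insert
vaddr=230: (1,3) in TLB -> HIT

Answer: MISS MISS HIT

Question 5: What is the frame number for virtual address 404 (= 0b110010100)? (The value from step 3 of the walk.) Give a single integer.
vaddr = 404: l1_idx=3, l2_idx=0
L1[3] = 1; L2[1][0] = 12

Answer: 12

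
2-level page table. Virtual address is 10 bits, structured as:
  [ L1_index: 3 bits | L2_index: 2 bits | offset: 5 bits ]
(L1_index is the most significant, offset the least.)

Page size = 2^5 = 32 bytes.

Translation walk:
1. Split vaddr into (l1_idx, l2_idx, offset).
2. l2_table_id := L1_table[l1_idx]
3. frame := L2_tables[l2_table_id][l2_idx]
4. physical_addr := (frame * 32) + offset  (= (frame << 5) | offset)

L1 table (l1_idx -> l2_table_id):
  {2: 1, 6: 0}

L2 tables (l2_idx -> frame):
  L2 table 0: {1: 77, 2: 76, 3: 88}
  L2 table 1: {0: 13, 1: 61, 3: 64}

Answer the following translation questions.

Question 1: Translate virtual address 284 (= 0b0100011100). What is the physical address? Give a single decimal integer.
vaddr = 284 = 0b0100011100
Split: l1_idx=2, l2_idx=0, offset=28
L1[2] = 1
L2[1][0] = 13
paddr = 13 * 32 + 28 = 444

Answer: 444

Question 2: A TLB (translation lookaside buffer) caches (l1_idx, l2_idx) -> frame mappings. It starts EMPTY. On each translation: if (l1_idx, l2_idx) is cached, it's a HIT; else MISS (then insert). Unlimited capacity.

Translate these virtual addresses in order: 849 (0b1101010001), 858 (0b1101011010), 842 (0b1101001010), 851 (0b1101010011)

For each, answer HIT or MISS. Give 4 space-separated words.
vaddr=849: (6,2) not in TLB -> MISS, insert
vaddr=858: (6,2) in TLB -> HIT
vaddr=842: (6,2) in TLB -> HIT
vaddr=851: (6,2) in TLB -> HIT

Answer: MISS HIT HIT HIT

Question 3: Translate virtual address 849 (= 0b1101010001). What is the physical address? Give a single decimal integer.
vaddr = 849 = 0b1101010001
Split: l1_idx=6, l2_idx=2, offset=17
L1[6] = 0
L2[0][2] = 76
paddr = 76 * 32 + 17 = 2449

Answer: 2449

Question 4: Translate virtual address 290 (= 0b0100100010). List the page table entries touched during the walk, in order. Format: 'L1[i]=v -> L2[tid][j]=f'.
Answer: L1[2]=1 -> L2[1][1]=61

Derivation:
vaddr = 290 = 0b0100100010
Split: l1_idx=2, l2_idx=1, offset=2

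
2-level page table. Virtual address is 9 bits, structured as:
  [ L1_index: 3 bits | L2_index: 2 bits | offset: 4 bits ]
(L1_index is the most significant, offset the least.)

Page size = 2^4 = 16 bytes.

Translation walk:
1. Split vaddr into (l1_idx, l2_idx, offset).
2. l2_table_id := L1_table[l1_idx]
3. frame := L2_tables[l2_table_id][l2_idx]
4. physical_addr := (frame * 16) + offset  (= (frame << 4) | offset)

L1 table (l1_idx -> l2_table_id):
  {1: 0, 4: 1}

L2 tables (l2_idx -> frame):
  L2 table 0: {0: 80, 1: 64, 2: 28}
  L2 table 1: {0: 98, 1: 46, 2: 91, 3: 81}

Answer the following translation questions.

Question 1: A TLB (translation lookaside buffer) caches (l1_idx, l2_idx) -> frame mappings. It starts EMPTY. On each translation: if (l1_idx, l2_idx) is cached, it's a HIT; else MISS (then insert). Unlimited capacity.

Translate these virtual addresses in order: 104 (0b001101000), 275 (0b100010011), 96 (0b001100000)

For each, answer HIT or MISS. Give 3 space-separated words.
Answer: MISS MISS HIT

Derivation:
vaddr=104: (1,2) not in TLB -> MISS, insert
vaddr=275: (4,1) not in TLB -> MISS, insert
vaddr=96: (1,2) in TLB -> HIT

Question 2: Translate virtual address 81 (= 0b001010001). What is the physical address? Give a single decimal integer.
Answer: 1025

Derivation:
vaddr = 81 = 0b001010001
Split: l1_idx=1, l2_idx=1, offset=1
L1[1] = 0
L2[0][1] = 64
paddr = 64 * 16 + 1 = 1025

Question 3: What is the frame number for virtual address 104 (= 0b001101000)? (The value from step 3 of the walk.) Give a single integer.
vaddr = 104: l1_idx=1, l2_idx=2
L1[1] = 0; L2[0][2] = 28

Answer: 28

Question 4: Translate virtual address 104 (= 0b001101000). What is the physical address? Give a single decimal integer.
Answer: 456

Derivation:
vaddr = 104 = 0b001101000
Split: l1_idx=1, l2_idx=2, offset=8
L1[1] = 0
L2[0][2] = 28
paddr = 28 * 16 + 8 = 456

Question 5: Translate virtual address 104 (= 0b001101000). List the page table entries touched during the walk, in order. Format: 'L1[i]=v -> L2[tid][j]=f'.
vaddr = 104 = 0b001101000
Split: l1_idx=1, l2_idx=2, offset=8

Answer: L1[1]=0 -> L2[0][2]=28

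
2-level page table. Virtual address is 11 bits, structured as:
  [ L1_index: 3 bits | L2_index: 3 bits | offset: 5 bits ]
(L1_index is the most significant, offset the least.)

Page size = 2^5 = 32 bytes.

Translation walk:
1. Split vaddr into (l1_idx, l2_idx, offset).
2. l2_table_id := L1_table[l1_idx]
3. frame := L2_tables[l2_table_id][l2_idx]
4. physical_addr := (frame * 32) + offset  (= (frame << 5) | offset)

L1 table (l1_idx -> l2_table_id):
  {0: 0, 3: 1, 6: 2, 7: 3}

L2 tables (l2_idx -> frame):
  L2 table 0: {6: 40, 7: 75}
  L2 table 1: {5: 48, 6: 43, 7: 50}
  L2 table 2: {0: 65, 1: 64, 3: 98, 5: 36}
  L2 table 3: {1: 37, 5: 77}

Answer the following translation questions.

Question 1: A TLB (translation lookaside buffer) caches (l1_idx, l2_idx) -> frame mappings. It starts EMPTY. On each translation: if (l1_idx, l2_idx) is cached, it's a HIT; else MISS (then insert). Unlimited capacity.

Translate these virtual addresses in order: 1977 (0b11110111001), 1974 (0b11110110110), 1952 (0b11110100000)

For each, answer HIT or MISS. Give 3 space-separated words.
Answer: MISS HIT HIT

Derivation:
vaddr=1977: (7,5) not in TLB -> MISS, insert
vaddr=1974: (7,5) in TLB -> HIT
vaddr=1952: (7,5) in TLB -> HIT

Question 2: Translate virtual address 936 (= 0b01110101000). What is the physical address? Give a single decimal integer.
Answer: 1544

Derivation:
vaddr = 936 = 0b01110101000
Split: l1_idx=3, l2_idx=5, offset=8
L1[3] = 1
L2[1][5] = 48
paddr = 48 * 32 + 8 = 1544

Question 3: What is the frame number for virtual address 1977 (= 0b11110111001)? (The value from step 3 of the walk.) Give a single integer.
Answer: 77

Derivation:
vaddr = 1977: l1_idx=7, l2_idx=5
L1[7] = 3; L2[3][5] = 77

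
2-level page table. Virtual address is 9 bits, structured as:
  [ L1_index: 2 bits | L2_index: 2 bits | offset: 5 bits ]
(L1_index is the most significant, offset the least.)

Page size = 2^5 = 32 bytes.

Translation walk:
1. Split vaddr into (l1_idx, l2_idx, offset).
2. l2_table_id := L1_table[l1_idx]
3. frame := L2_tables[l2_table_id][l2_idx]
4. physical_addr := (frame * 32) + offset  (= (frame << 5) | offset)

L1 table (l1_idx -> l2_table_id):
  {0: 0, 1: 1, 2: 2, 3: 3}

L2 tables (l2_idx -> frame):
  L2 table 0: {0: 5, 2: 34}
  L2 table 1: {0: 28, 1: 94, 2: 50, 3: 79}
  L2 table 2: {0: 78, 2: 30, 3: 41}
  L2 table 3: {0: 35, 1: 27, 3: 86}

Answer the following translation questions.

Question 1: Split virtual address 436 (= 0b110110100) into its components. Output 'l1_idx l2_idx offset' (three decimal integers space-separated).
Answer: 3 1 20

Derivation:
vaddr = 436 = 0b110110100
  top 2 bits -> l1_idx = 3
  next 2 bits -> l2_idx = 1
  bottom 5 bits -> offset = 20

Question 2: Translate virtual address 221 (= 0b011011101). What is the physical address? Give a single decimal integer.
Answer: 1629

Derivation:
vaddr = 221 = 0b011011101
Split: l1_idx=1, l2_idx=2, offset=29
L1[1] = 1
L2[1][2] = 50
paddr = 50 * 32 + 29 = 1629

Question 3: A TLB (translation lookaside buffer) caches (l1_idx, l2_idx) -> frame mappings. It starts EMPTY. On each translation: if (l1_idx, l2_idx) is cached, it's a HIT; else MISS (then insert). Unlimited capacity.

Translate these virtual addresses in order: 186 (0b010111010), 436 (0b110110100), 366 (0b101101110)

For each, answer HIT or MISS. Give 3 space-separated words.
vaddr=186: (1,1) not in TLB -> MISS, insert
vaddr=436: (3,1) not in TLB -> MISS, insert
vaddr=366: (2,3) not in TLB -> MISS, insert

Answer: MISS MISS MISS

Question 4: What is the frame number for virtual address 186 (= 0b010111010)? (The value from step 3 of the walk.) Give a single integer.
vaddr = 186: l1_idx=1, l2_idx=1
L1[1] = 1; L2[1][1] = 94

Answer: 94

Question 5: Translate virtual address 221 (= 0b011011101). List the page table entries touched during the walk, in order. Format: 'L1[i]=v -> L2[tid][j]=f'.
vaddr = 221 = 0b011011101
Split: l1_idx=1, l2_idx=2, offset=29

Answer: L1[1]=1 -> L2[1][2]=50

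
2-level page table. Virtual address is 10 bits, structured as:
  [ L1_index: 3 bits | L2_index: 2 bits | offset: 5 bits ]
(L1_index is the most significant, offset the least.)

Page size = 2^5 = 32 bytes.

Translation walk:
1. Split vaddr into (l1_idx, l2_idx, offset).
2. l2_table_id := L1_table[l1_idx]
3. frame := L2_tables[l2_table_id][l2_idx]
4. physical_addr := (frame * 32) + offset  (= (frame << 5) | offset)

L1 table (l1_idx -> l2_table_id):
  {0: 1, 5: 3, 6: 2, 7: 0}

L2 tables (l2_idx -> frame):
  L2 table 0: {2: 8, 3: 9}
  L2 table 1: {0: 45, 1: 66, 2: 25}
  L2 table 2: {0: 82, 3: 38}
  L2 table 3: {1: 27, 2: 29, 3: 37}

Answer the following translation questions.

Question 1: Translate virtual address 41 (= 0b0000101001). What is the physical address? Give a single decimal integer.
vaddr = 41 = 0b0000101001
Split: l1_idx=0, l2_idx=1, offset=9
L1[0] = 1
L2[1][1] = 66
paddr = 66 * 32 + 9 = 2121

Answer: 2121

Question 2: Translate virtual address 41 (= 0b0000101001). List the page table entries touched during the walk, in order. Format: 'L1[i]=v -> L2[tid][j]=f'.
vaddr = 41 = 0b0000101001
Split: l1_idx=0, l2_idx=1, offset=9

Answer: L1[0]=1 -> L2[1][1]=66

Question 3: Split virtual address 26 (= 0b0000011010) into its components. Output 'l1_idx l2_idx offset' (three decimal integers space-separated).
Answer: 0 0 26

Derivation:
vaddr = 26 = 0b0000011010
  top 3 bits -> l1_idx = 0
  next 2 bits -> l2_idx = 0
  bottom 5 bits -> offset = 26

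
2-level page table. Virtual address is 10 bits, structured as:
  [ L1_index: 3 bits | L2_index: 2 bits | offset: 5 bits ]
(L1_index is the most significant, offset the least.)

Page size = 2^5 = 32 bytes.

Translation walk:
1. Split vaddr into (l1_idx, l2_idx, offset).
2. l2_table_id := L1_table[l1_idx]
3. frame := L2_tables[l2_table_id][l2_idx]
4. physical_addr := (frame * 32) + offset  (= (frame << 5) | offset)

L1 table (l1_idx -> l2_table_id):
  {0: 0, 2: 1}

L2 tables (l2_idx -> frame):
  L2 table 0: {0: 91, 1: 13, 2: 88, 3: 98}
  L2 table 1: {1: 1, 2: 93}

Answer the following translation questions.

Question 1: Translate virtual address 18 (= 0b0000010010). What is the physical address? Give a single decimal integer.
vaddr = 18 = 0b0000010010
Split: l1_idx=0, l2_idx=0, offset=18
L1[0] = 0
L2[0][0] = 91
paddr = 91 * 32 + 18 = 2930

Answer: 2930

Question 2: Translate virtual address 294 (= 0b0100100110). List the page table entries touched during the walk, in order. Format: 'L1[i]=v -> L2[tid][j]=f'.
Answer: L1[2]=1 -> L2[1][1]=1

Derivation:
vaddr = 294 = 0b0100100110
Split: l1_idx=2, l2_idx=1, offset=6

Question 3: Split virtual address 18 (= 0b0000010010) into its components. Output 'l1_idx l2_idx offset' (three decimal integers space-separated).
Answer: 0 0 18

Derivation:
vaddr = 18 = 0b0000010010
  top 3 bits -> l1_idx = 0
  next 2 bits -> l2_idx = 0
  bottom 5 bits -> offset = 18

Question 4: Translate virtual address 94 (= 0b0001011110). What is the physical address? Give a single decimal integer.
vaddr = 94 = 0b0001011110
Split: l1_idx=0, l2_idx=2, offset=30
L1[0] = 0
L2[0][2] = 88
paddr = 88 * 32 + 30 = 2846

Answer: 2846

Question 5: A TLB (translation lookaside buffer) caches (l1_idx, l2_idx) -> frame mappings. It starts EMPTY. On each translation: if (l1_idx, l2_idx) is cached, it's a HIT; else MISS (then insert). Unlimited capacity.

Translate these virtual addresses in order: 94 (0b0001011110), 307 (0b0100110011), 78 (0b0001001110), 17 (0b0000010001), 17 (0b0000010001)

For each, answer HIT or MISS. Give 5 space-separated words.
vaddr=94: (0,2) not in TLB -> MISS, insert
vaddr=307: (2,1) not in TLB -> MISS, insert
vaddr=78: (0,2) in TLB -> HIT
vaddr=17: (0,0) not in TLB -> MISS, insert
vaddr=17: (0,0) in TLB -> HIT

Answer: MISS MISS HIT MISS HIT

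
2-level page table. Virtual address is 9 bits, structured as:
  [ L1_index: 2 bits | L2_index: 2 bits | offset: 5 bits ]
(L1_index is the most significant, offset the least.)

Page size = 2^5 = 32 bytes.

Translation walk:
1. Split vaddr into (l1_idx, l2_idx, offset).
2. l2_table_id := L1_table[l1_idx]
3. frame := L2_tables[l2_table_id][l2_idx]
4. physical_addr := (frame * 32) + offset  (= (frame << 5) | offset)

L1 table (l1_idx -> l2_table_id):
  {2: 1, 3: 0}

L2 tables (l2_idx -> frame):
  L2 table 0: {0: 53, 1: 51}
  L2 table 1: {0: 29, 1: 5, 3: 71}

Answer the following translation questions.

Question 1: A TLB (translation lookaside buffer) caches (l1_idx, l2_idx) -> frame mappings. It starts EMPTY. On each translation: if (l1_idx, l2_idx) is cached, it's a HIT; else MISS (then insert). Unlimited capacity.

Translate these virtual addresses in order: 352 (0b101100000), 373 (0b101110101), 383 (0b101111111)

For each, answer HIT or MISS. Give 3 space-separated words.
Answer: MISS HIT HIT

Derivation:
vaddr=352: (2,3) not in TLB -> MISS, insert
vaddr=373: (2,3) in TLB -> HIT
vaddr=383: (2,3) in TLB -> HIT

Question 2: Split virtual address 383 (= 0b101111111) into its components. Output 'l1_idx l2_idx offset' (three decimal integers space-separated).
Answer: 2 3 31

Derivation:
vaddr = 383 = 0b101111111
  top 2 bits -> l1_idx = 2
  next 2 bits -> l2_idx = 3
  bottom 5 bits -> offset = 31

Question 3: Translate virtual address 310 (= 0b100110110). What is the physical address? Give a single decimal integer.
Answer: 182

Derivation:
vaddr = 310 = 0b100110110
Split: l1_idx=2, l2_idx=1, offset=22
L1[2] = 1
L2[1][1] = 5
paddr = 5 * 32 + 22 = 182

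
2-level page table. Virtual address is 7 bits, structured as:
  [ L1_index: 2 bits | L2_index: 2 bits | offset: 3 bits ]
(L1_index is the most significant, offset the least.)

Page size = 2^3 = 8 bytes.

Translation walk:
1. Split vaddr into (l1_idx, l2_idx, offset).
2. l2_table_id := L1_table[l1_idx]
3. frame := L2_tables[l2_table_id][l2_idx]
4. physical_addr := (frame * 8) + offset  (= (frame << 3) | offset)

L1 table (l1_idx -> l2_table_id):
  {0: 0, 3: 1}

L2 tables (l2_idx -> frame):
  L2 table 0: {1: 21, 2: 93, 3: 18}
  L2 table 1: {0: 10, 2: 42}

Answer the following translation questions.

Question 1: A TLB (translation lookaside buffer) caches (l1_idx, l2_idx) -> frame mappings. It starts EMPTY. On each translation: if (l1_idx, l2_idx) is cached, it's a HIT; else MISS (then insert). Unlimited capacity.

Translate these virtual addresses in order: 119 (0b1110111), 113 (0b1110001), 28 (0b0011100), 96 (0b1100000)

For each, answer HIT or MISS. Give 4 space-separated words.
vaddr=119: (3,2) not in TLB -> MISS, insert
vaddr=113: (3,2) in TLB -> HIT
vaddr=28: (0,3) not in TLB -> MISS, insert
vaddr=96: (3,0) not in TLB -> MISS, insert

Answer: MISS HIT MISS MISS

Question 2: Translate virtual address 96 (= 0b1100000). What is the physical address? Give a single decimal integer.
Answer: 80

Derivation:
vaddr = 96 = 0b1100000
Split: l1_idx=3, l2_idx=0, offset=0
L1[3] = 1
L2[1][0] = 10
paddr = 10 * 8 + 0 = 80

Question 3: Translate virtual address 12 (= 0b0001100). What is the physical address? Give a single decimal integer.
Answer: 172

Derivation:
vaddr = 12 = 0b0001100
Split: l1_idx=0, l2_idx=1, offset=4
L1[0] = 0
L2[0][1] = 21
paddr = 21 * 8 + 4 = 172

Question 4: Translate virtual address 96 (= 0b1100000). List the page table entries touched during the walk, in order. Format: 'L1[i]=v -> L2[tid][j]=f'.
Answer: L1[3]=1 -> L2[1][0]=10

Derivation:
vaddr = 96 = 0b1100000
Split: l1_idx=3, l2_idx=0, offset=0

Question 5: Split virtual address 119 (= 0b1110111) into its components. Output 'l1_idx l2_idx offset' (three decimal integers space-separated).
Answer: 3 2 7

Derivation:
vaddr = 119 = 0b1110111
  top 2 bits -> l1_idx = 3
  next 2 bits -> l2_idx = 2
  bottom 3 bits -> offset = 7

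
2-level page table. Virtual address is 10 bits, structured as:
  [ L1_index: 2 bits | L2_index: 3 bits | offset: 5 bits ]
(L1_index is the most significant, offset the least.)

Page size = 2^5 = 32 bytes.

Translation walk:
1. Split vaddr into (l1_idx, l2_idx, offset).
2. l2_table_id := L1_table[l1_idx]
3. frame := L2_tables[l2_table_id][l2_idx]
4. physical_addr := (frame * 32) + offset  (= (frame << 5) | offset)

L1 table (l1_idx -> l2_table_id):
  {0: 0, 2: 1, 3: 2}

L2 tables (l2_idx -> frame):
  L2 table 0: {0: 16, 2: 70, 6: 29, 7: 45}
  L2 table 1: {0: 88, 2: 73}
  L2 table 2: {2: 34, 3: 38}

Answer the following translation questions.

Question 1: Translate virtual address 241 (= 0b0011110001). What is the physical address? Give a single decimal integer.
vaddr = 241 = 0b0011110001
Split: l1_idx=0, l2_idx=7, offset=17
L1[0] = 0
L2[0][7] = 45
paddr = 45 * 32 + 17 = 1457

Answer: 1457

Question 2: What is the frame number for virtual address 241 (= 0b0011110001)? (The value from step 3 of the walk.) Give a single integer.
Answer: 45

Derivation:
vaddr = 241: l1_idx=0, l2_idx=7
L1[0] = 0; L2[0][7] = 45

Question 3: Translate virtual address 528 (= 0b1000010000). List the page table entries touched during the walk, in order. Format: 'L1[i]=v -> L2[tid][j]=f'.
vaddr = 528 = 0b1000010000
Split: l1_idx=2, l2_idx=0, offset=16

Answer: L1[2]=1 -> L2[1][0]=88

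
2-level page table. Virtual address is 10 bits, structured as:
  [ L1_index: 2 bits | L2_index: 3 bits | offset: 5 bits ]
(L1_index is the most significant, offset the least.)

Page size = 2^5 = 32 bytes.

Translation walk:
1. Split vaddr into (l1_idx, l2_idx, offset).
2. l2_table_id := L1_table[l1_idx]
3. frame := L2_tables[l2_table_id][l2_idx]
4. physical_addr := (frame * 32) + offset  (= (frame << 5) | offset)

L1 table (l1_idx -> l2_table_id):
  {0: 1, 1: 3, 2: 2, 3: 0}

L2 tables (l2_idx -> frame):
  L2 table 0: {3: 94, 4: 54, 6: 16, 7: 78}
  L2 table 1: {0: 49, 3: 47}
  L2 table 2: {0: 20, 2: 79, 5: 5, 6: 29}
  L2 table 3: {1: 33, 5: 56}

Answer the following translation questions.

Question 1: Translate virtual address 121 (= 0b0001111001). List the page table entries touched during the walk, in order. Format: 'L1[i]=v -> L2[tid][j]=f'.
vaddr = 121 = 0b0001111001
Split: l1_idx=0, l2_idx=3, offset=25

Answer: L1[0]=1 -> L2[1][3]=47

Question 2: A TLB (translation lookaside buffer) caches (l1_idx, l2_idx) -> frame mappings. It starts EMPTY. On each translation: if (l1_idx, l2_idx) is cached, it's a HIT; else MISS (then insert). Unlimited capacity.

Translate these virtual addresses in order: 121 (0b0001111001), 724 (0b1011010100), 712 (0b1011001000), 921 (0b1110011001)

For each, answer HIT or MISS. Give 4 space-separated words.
Answer: MISS MISS HIT MISS

Derivation:
vaddr=121: (0,3) not in TLB -> MISS, insert
vaddr=724: (2,6) not in TLB -> MISS, insert
vaddr=712: (2,6) in TLB -> HIT
vaddr=921: (3,4) not in TLB -> MISS, insert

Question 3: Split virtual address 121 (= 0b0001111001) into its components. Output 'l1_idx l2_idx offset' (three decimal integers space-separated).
Answer: 0 3 25

Derivation:
vaddr = 121 = 0b0001111001
  top 2 bits -> l1_idx = 0
  next 3 bits -> l2_idx = 3
  bottom 5 bits -> offset = 25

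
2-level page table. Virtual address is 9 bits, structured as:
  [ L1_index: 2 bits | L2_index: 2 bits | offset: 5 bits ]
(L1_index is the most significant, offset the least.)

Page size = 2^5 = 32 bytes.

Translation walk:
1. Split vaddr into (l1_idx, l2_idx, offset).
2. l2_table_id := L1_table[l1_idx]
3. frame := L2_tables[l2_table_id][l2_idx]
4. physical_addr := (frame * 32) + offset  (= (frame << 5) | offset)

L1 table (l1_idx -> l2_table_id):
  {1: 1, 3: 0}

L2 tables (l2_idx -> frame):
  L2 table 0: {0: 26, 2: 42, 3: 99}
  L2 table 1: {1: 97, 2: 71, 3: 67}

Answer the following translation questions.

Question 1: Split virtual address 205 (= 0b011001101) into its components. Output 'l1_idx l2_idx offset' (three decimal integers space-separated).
vaddr = 205 = 0b011001101
  top 2 bits -> l1_idx = 1
  next 2 bits -> l2_idx = 2
  bottom 5 bits -> offset = 13

Answer: 1 2 13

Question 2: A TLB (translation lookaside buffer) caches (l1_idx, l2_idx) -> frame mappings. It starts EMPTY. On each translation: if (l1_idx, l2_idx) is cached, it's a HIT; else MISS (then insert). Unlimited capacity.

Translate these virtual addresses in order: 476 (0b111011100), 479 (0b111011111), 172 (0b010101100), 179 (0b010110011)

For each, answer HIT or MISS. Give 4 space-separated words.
Answer: MISS HIT MISS HIT

Derivation:
vaddr=476: (3,2) not in TLB -> MISS, insert
vaddr=479: (3,2) in TLB -> HIT
vaddr=172: (1,1) not in TLB -> MISS, insert
vaddr=179: (1,1) in TLB -> HIT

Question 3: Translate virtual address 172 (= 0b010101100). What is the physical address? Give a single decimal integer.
vaddr = 172 = 0b010101100
Split: l1_idx=1, l2_idx=1, offset=12
L1[1] = 1
L2[1][1] = 97
paddr = 97 * 32 + 12 = 3116

Answer: 3116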